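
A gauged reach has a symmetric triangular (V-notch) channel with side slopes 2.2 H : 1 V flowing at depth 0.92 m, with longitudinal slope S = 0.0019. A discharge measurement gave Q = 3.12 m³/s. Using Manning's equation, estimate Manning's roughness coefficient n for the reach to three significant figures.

0.0146

A = z·y² = 2.2×0.92² = 1.862 m²
P = 2y√(1+z²) = 2×0.92×√(1+2.2²) = 4.447 m
R = A/P = 1.862/4.447 = 0.4188 m
n = (1/Q)·A·R^(2/3)·S^(1/2) = (1/3.12) × 1.862 × 0.5597 × 0.04359 = 0.01456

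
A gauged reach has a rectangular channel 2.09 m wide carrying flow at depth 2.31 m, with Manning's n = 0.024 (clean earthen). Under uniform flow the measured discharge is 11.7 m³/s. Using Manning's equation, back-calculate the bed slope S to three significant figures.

0.00525

A = b·y = 2.09 × 2.31 = 4.828 m²
P = b + 2y = 2.09 + 2×2.31 = 6.710 m
R = A/P = 4.828/6.710 = 0.7195 m
S = (Q·n / (1·A·R^(2/3)))² = (11.7×0.024 / (1×4.828×0.8030))² = 0.005247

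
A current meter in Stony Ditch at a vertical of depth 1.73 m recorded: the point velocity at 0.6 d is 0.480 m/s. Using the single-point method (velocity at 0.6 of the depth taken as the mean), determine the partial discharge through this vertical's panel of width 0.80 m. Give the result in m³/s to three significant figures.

0.664 m³/s

v̄ = v₀.₆ = 0.480 m/s
q = v̄ × d × w = 0.4800 × 1.73 × 0.80 = 0.6643 m³/s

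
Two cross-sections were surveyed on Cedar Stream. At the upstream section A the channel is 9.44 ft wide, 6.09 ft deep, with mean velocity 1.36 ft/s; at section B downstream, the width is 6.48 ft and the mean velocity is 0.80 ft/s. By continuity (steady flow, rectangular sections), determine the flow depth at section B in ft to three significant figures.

Q = A₁V₁ = (9.44×6.09) × 1.36 = 78.19 ft³/s
d₂ = Q/(b₂ V₂) = 78.19/(6.48×0.80) = 15.08 ft

15.1 ft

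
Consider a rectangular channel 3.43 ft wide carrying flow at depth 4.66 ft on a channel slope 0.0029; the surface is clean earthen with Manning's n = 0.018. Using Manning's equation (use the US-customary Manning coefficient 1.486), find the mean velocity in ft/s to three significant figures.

5.17 ft/s

A = b·y = 3.43 × 4.66 = 15.98 ft²
P = b + 2y = 3.43 + 2×4.66 = 12.75 ft
R = A/P = 15.98/12.75 = 1.254 ft
Q = (1.486/n)·A·R^(2/3)·S^(1/2) = (1.486/0.018) × 15.98 × 1.254^(2/3) × 0.0029^(1/2) = 82.62 ft³/s
V = Q/A = 82.62/15.98 = 5.169 ft/s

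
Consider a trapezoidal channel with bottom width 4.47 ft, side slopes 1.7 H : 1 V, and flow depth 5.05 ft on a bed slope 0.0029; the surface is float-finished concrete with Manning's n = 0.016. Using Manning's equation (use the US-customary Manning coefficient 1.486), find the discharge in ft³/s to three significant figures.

A = (b + z·y)·y = (4.47 + 1.7×5.05)×5.05 = 65.93 ft²
P = b + 2y√(1+z²) = 4.47 + 2×5.05×√(1+1.7²) = 24.39 ft
R = A/P = 65.93/24.39 = 2.703 ft
Q = (1.486/n)·A·R^(2/3)·S^(1/2) = (1.486/0.016) × 65.93 × 2.703^(2/3) × 0.0029^(1/2) = 639.8 ft³/s

640 ft³/s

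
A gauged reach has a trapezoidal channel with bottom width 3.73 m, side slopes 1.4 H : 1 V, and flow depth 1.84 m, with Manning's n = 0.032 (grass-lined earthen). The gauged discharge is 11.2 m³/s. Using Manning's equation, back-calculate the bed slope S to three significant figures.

A = (b + z·y)·y = (3.73 + 1.4×1.84)×1.84 = 11.60 m²
P = b + 2y√(1+z²) = 3.73 + 2×1.84×√(1+1.4²) = 10.06 m
R = A/P = 11.60/10.06 = 1.153 m
S = (Q·n / (1·A·R^(2/3)))² = (11.2×0.032 / (1×11.60×1.100))² = 0.0007889

0.000789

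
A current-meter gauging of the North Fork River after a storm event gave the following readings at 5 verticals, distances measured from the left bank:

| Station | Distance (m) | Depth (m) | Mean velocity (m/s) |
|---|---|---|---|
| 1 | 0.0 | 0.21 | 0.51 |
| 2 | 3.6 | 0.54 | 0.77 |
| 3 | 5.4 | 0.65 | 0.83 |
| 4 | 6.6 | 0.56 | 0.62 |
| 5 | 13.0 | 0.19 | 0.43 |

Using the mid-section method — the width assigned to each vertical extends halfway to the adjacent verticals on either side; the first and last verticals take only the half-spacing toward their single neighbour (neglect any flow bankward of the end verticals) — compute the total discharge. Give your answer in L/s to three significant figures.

3710 L/s

w_1 = (3.6 − 0.0)/2 = 1.8 m; q_1 = 0.51 × 0.21 × 1.8 = 0.1928 m³/s
w_2 = (5.4 − 0.0)/2 = 2.7 m; q_2 = 0.77 × 0.54 × 2.7 = 1.123 m³/s
w_3 = (6.6 − 3.6)/2 = 1.5 m; q_3 = 0.83 × 0.65 × 1.5 = 0.8093 m³/s
w_4 = (13.0 − 5.4)/2 = 3.8 m; q_4 = 0.62 × 0.56 × 3.8 = 1.319 m³/s
w_5 = (13.0 − 6.6)/2 = 3.2 m; q_5 = 0.43 × 0.19 × 3.2 = 0.2614 m³/s
Q = Σ qᵢ = 3.705 m³/s
= 3.705 × 1000 = 3705 L/s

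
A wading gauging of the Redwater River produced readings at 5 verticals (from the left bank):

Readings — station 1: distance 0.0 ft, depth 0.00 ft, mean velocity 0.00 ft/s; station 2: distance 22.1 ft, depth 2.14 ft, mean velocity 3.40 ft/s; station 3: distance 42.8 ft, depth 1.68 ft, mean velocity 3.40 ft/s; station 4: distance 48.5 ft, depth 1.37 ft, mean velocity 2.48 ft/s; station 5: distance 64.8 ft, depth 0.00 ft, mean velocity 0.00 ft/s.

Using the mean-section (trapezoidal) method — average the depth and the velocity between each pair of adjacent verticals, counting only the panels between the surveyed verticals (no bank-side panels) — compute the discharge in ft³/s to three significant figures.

Panel 1-2: Δb = 22.1 ft, d̄ = (0.00+2.14)/2 = 1.07, v̄ = (0.00+3.40)/2 = 1.7 → q = 22.1×1.07×1.7 = 40.20 ft³/s
Panel 2-3: Δb = 20.7 ft, d̄ = (2.14+1.68)/2 = 1.91, v̄ = (3.40+3.40)/2 = 3.4 → q = 20.7×1.91×3.4 = 134.4 ft³/s
Panel 3-4: Δb = 5.7 ft, d̄ = (1.68+1.37)/2 = 1.525, v̄ = (3.40+2.48)/2 = 2.94 → q = 5.7×1.525×2.94 = 25.56 ft³/s
Panel 4-5: Δb = 16.3 ft, d̄ = (1.37+0.00)/2 = 0.685, v̄ = (2.48+0.00)/2 = 1.24 → q = 16.3×0.685×1.24 = 13.85 ft³/s
Q = Σ q = 214.0 ft³/s

214 ft³/s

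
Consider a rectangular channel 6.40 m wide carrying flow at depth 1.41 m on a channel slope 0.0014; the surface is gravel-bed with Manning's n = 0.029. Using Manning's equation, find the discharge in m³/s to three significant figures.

A = b·y = 6.40 × 1.41 = 9.024 m²
P = b + 2y = 6.40 + 2×1.41 = 9.220 m
R = A/P = 9.024/9.220 = 0.9787 m
Q = (1/n)·A·R^(2/3)·S^(1/2) = (1/0.029) × 9.024 × 0.9787^(2/3) × 0.0014^(1/2) = 11.48 m³/s

11.5 m³/s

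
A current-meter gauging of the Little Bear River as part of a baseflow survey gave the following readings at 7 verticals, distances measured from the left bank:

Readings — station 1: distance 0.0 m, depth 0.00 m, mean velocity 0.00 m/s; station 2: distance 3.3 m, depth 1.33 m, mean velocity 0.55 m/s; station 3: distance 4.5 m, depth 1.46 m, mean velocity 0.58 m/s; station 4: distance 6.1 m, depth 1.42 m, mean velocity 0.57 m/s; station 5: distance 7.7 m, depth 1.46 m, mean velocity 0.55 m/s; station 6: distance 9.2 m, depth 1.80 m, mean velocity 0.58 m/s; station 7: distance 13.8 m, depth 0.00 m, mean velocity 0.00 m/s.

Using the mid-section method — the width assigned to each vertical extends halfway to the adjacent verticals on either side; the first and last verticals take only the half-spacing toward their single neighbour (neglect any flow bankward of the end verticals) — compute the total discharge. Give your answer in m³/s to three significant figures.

8.56 m³/s

w_2 = (4.5 − 0.0)/2 = 2.25 m; q_2 = 0.55 × 1.33 × 2.25 = 1.646 m³/s
w_3 = (6.1 − 3.3)/2 = 1.4 m; q_3 = 0.58 × 1.46 × 1.4 = 1.186 m³/s
w_4 = (7.7 − 4.5)/2 = 1.6 m; q_4 = 0.57 × 1.42 × 1.6 = 1.295 m³/s
w_5 = (9.2 − 6.1)/2 = 1.55 m; q_5 = 0.55 × 1.46 × 1.55 = 1.245 m³/s
w_6 = (13.8 − 7.7)/2 = 3.05 m; q_6 = 0.58 × 1.80 × 3.05 = 3.184 m³/s
Stations 1, 7 contribute zero (depth or velocity is 0).
Q = Σ qᵢ = 8.555 m³/s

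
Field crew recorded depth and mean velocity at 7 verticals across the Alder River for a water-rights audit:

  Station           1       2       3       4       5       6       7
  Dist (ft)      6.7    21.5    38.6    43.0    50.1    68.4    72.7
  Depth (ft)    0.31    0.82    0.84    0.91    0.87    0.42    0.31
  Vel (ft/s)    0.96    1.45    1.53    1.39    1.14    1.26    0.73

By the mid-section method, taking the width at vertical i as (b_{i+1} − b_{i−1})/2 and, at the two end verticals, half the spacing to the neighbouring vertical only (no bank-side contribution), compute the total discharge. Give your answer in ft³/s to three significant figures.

61.3 ft³/s

w_1 = (21.5 − 6.7)/2 = 7.4 ft; q_1 = 0.96 × 0.31 × 7.4 = 2.202 ft³/s
w_2 = (38.6 − 6.7)/2 = 15.95 ft; q_2 = 1.45 × 0.82 × 15.95 = 18.96 ft³/s
w_3 = (43.0 − 21.5)/2 = 10.75 ft; q_3 = 1.53 × 0.84 × 10.75 = 13.82 ft³/s
w_4 = (50.1 − 38.6)/2 = 5.75 ft; q_4 = 1.39 × 0.91 × 5.75 = 7.273 ft³/s
w_5 = (68.4 − 43.0)/2 = 12.7 ft; q_5 = 1.14 × 0.87 × 12.7 = 12.60 ft³/s
w_6 = (72.7 − 50.1)/2 = 11.3 ft; q_6 = 1.26 × 0.42 × 11.3 = 5.980 ft³/s
w_7 = (72.7 − 68.4)/2 = 2.15 ft; q_7 = 0.73 × 0.31 × 2.15 = 0.4865 ft³/s
Q = Σ qᵢ = 61.32 ft³/s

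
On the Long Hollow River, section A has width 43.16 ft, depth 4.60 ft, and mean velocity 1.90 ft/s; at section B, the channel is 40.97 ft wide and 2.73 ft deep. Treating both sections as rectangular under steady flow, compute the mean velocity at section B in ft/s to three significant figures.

3.37 ft/s

Q = A₁V₁ = (43.16×4.60) × 1.90 = 377.2 ft³/s
A₂ = 40.97 × 2.73 = 111.8 ft²
V₂ = Q/A₂ = 377.2/111.8 = 3.373 ft/s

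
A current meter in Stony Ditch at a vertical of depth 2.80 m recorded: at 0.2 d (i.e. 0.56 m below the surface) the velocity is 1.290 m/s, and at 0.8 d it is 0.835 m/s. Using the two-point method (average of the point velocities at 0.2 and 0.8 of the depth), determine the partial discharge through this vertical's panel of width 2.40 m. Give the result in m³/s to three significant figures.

7.14 m³/s

v̄ = (1.290 + 0.835) / 2 = 1.063 m/s
q = v̄ × d × w = 1.063 × 2.80 × 2.40 = 7.140 m³/s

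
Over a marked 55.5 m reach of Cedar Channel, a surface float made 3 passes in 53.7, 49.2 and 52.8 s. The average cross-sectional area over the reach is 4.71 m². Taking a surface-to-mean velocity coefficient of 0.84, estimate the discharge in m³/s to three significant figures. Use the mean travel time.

t̄ = (53.7 + 49.2 + 52.8) / 3 = 51.9 s
v_surface = L / t̄ = 55.5 / 51.9 = 1.069 m/s
v_mean = 0.84 × 1.069 = 0.8983 m/s
Q = A × v_mean = 4.71 × 0.8983 = 4.231 m³/s

4.23 m³/s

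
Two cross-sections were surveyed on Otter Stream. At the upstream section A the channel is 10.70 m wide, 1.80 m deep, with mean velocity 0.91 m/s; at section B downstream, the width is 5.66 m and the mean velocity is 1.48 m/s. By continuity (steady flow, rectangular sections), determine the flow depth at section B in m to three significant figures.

2.09 m

Q = A₁V₁ = (10.70×1.80) × 0.91 = 17.53 m³/s
d₂ = Q/(b₂ V₂) = 17.53/(5.66×1.48) = 2.092 m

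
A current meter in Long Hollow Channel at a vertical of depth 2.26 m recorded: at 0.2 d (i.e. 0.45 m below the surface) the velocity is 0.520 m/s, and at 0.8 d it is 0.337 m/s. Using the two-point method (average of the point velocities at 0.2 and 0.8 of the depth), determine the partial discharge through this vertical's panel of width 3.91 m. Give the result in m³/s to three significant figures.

3.79 m³/s

v̄ = (0.520 + 0.337) / 2 = 0.4285 m/s
q = v̄ × d × w = 0.4285 × 2.26 × 3.91 = 3.786 m³/s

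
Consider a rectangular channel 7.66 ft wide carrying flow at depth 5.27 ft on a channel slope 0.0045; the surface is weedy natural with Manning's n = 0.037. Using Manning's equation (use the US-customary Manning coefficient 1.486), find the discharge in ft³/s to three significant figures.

185 ft³/s

A = b·y = 7.66 × 5.27 = 40.37 ft²
P = b + 2y = 7.66 + 2×5.27 = 18.20 ft
R = A/P = 40.37/18.20 = 2.218 ft
Q = (1.486/n)·A·R^(2/3)·S^(1/2) = (1.486/0.037) × 40.37 × 2.218^(2/3) × 0.0045^(1/2) = 185.0 ft³/s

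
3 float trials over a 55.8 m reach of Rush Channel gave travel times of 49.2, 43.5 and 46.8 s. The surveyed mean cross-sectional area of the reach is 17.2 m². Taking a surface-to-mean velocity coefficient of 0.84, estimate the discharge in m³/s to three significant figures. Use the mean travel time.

17.3 m³/s

t̄ = (49.2 + 43.5 + 46.8) / 3 = 46.5 s
v_surface = L / t̄ = 55.8 / 46.5 = 1.200 m/s
v_mean = 0.84 × 1.200 = 1.008 m/s
Q = A × v_mean = 17.2 × 1.008 = 17.34 m³/s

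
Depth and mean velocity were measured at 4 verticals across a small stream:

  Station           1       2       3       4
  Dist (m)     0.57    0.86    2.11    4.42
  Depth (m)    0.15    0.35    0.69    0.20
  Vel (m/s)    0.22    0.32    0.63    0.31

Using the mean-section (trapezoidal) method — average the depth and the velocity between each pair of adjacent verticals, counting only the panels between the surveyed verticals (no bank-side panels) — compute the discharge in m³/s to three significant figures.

0.811 m³/s

Panel 1-2: Δb = 0.29 m, d̄ = (0.15+0.35)/2 = 0.25, v̄ = (0.22+0.32)/2 = 0.27 → q = 0.29×0.25×0.27 = 0.01958 m³/s
Panel 2-3: Δb = 1.25 m, d̄ = (0.35+0.69)/2 = 0.52, v̄ = (0.32+0.63)/2 = 0.475 → q = 1.25×0.52×0.475 = 0.3088 m³/s
Panel 3-4: Δb = 2.31 m, d̄ = (0.69+0.20)/2 = 0.445, v̄ = (0.63+0.31)/2 = 0.47 → q = 2.31×0.445×0.47 = 0.4831 m³/s
Q = Σ q = 0.8115 m³/s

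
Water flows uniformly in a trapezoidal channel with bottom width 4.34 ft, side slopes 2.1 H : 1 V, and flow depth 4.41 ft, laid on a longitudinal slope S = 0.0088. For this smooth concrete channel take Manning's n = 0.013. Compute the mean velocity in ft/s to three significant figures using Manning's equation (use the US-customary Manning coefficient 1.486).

A = (b + z·y)·y = (4.34 + 2.1×4.41)×4.41 = 59.98 ft²
P = b + 2y√(1+z²) = 4.34 + 2×4.41×√(1+2.1²) = 24.85 ft
R = A/P = 59.98/24.85 = 2.413 ft
Q = (1.486/n)·A·R^(2/3)·S^(1/2) = (1.486/0.013) × 59.98 × 2.413^(2/3) × 0.0088^(1/2) = 1157 ft³/s
V = Q/A = 1157/59.98 = 19.29 ft/s

19.3 ft/s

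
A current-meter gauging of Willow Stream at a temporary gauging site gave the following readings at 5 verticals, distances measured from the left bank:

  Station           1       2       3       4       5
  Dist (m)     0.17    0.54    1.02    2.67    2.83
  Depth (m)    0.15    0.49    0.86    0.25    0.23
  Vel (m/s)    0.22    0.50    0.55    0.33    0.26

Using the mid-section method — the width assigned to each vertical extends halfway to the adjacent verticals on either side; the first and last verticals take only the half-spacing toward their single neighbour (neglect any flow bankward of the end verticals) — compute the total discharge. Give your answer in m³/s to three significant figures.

w_1 = (0.54 − 0.17)/2 = 0.185 m; q_1 = 0.22 × 0.15 × 0.185 = 0.006105 m³/s
w_2 = (1.02 − 0.17)/2 = 0.425 m; q_2 = 0.50 × 0.49 × 0.425 = 0.1041 m³/s
w_3 = (2.67 − 0.54)/2 = 1.065 m; q_3 = 0.55 × 0.86 × 1.065 = 0.5037 m³/s
w_4 = (2.83 − 1.02)/2 = 0.905 m; q_4 = 0.33 × 0.25 × 0.905 = 0.07466 m³/s
w_5 = (2.83 − 2.67)/2 = 0.08 m; q_5 = 0.26 × 0.23 × 0.08 = 0.004784 m³/s
Q = Σ qᵢ = 0.6934 m³/s

0.693 m³/s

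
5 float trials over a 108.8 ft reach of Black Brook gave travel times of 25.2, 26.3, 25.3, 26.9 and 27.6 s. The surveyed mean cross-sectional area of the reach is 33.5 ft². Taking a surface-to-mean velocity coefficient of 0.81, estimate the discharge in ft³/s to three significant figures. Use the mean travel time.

t̄ = (25.2 + 26.3 + 25.3 + 26.9 + 27.6) / 5 = 26.26 s
v_surface = L / t̄ = 108.8 / 26.26 = 4.143 ft/s
v_mean = 0.81 × 4.143 = 3.356 ft/s
Q = A × v_mean = 33.5 × 3.356 = 112.4 ft³/s

112 ft³/s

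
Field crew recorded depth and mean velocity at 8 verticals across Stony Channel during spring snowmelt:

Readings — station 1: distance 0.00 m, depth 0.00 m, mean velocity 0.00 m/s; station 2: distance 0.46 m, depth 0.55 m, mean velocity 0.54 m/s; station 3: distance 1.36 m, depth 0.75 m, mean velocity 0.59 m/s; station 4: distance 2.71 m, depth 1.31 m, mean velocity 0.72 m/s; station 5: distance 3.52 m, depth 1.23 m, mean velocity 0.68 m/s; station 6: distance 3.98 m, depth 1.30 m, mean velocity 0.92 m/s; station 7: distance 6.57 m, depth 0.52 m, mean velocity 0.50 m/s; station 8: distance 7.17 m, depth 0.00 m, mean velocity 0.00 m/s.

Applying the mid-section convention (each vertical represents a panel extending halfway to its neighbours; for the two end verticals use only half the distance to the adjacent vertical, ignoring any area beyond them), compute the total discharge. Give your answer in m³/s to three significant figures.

w_2 = (1.36 − 0.00)/2 = 0.68 m; q_2 = 0.54 × 0.55 × 0.68 = 0.2020 m³/s
w_3 = (2.71 − 0.46)/2 = 1.125 m; q_3 = 0.59 × 0.75 × 1.125 = 0.4978 m³/s
w_4 = (3.52 − 1.36)/2 = 1.08 m; q_4 = 0.72 × 1.31 × 1.08 = 1.019 m³/s
w_5 = (3.98 − 2.71)/2 = 0.635 m; q_5 = 0.68 × 1.23 × 0.635 = 0.5311 m³/s
w_6 = (6.57 − 3.52)/2 = 1.525 m; q_6 = 0.92 × 1.30 × 1.525 = 1.824 m³/s
w_7 = (7.17 − 3.98)/2 = 1.595 m; q_7 = 0.50 × 0.52 × 1.595 = 0.4147 m³/s
Stations 1, 8 contribute zero (depth or velocity is 0).
Q = Σ qᵢ = 4.488 m³/s

4.49 m³/s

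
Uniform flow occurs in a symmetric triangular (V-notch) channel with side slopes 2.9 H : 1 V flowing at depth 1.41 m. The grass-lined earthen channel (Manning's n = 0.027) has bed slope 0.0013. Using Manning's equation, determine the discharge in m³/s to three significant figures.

A = z·y² = 2.9×1.41² = 5.765 m²
P = 2y√(1+z²) = 2×1.41×√(1+2.9²) = 8.651 m
R = A/P = 5.765/8.651 = 0.6665 m
Q = (1/n)·A·R^(2/3)·S^(1/2) = (1/0.027) × 5.765 × 0.6665^(2/3) × 0.0013^(1/2) = 5.875 m³/s

5.87 m³/s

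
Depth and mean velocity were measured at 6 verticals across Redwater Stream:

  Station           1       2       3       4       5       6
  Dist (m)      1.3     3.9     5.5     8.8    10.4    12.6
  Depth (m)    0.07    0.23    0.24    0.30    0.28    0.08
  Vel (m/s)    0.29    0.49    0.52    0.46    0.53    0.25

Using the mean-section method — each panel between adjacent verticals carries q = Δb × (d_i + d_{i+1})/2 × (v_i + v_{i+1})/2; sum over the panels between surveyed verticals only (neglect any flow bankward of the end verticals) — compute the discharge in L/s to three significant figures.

Panel 1-2: Δb = 2.6 m, d̄ = (0.07+0.23)/2 = 0.15, v̄ = (0.29+0.49)/2 = 0.39 → q = 2.6×0.15×0.39 = 0.1521 m³/s
Panel 2-3: Δb = 1.6 m, d̄ = (0.23+0.24)/2 = 0.235, v̄ = (0.49+0.52)/2 = 0.505 → q = 1.6×0.235×0.505 = 0.1899 m³/s
Panel 3-4: Δb = 3.3 m, d̄ = (0.24+0.30)/2 = 0.27, v̄ = (0.52+0.46)/2 = 0.49 → q = 3.3×0.27×0.49 = 0.4366 m³/s
Panel 4-5: Δb = 1.6 m, d̄ = (0.30+0.28)/2 = 0.29, v̄ = (0.46+0.53)/2 = 0.495 → q = 1.6×0.29×0.495 = 0.2297 m³/s
Panel 5-6: Δb = 2.2 m, d̄ = (0.28+0.08)/2 = 0.18, v̄ = (0.53+0.25)/2 = 0.39 → q = 2.2×0.18×0.39 = 0.1544 m³/s
Q = Σ q = 1.163 m³/s
= 1.163 × 1000 = 1163 L/s

1160 L/s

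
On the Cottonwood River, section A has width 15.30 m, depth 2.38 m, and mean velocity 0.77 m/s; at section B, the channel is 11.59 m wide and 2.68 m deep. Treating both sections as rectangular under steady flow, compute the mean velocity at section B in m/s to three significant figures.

Q = A₁V₁ = (15.30×2.38) × 0.77 = 28.04 m³/s
A₂ = 11.59 × 2.68 = 31.06 m²
V₂ = Q/A₂ = 28.04/31.06 = 0.9027 m/s

0.903 m/s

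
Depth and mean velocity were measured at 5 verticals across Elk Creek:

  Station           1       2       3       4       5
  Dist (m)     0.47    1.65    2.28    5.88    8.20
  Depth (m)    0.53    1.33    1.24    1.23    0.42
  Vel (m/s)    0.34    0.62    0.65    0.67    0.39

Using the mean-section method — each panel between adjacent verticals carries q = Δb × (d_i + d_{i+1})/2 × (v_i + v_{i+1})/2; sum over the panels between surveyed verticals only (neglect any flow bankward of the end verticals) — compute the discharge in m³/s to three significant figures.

4.99 m³/s

Panel 1-2: Δb = 1.18 m, d̄ = (0.53+1.33)/2 = 0.93, v̄ = (0.34+0.62)/2 = 0.48 → q = 1.18×0.93×0.48 = 0.5268 m³/s
Panel 2-3: Δb = 0.63 m, d̄ = (1.33+1.24)/2 = 1.285, v̄ = (0.62+0.65)/2 = 0.635 → q = 0.63×1.285×0.635 = 0.5141 m³/s
Panel 3-4: Δb = 3.6 m, d̄ = (1.24+1.23)/2 = 1.235, v̄ = (0.65+0.67)/2 = 0.66 → q = 3.6×1.235×0.66 = 2.934 m³/s
Panel 4-5: Δb = 2.32 m, d̄ = (1.23+0.42)/2 = 0.825, v̄ = (0.67+0.39)/2 = 0.53 → q = 2.32×0.825×0.53 = 1.014 m³/s
Q = Σ q = 4.990 m³/s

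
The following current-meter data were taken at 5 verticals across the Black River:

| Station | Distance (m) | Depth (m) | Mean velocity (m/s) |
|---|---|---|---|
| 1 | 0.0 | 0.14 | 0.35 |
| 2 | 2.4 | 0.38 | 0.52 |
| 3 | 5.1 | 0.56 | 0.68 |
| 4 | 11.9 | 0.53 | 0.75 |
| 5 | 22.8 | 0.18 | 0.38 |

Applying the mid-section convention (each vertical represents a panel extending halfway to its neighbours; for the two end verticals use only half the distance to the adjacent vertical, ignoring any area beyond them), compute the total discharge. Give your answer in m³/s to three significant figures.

6.26 m³/s

w_1 = (2.4 − 0.0)/2 = 1.2 m; q_1 = 0.35 × 0.14 × 1.2 = 0.05880 m³/s
w_2 = (5.1 − 0.0)/2 = 2.55 m; q_2 = 0.52 × 0.38 × 2.55 = 0.5039 m³/s
w_3 = (11.9 − 2.4)/2 = 4.75 m; q_3 = 0.68 × 0.56 × 4.75 = 1.809 m³/s
w_4 = (22.8 − 5.1)/2 = 8.85 m; q_4 = 0.75 × 0.53 × 8.85 = 3.518 m³/s
w_5 = (22.8 − 11.9)/2 = 5.45 m; q_5 = 0.38 × 0.18 × 5.45 = 0.3728 m³/s
Q = Σ qᵢ = 6.262 m³/s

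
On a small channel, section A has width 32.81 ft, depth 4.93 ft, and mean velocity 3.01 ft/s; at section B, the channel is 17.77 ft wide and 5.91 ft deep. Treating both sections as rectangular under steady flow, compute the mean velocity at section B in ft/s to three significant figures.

Q = A₁V₁ = (32.81×4.93) × 3.01 = 486.9 ft³/s
A₂ = 17.77 × 5.91 = 105.0 ft²
V₂ = Q/A₂ = 486.9/105.0 = 4.636 ft/s

4.64 ft/s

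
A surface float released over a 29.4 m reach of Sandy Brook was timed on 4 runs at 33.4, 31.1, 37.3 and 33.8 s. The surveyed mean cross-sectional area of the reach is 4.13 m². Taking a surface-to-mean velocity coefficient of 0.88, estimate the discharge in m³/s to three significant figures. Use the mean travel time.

3.15 m³/s

t̄ = (33.4 + 31.1 + 37.3 + 33.8) / 4 = 33.9 s
v_surface = L / t̄ = 29.4 / 33.9 = 0.8673 m/s
v_mean = 0.88 × 0.8673 = 0.7632 m/s
Q = A × v_mean = 4.13 × 0.7632 = 3.152 m³/s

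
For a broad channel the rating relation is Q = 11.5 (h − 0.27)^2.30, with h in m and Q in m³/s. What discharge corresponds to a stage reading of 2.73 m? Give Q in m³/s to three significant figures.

91.2 m³/s

Q = 11.5 × (2.73 − 0.27)^2.30 = 11.5 × 2.46^2.30 = 91.17 m³/s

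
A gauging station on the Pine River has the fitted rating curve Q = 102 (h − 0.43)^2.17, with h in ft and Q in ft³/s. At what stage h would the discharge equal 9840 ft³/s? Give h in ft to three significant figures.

h − h₀ = (Q/C)^(1/b) = (9840/102)^(1/2.17) = 8.212 ft
h = 0.43 + 8.212 = 8.642 ft

8.64 ft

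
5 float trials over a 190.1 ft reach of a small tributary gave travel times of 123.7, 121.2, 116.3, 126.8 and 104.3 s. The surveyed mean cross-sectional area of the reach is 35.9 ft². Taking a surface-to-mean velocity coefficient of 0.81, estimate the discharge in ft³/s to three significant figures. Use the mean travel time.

t̄ = (123.7 + 121.2 + 116.3 + 126.8 + 104.3) / 5 = 118.46 s
v_surface = L / t̄ = 190.1 / 118.46 = 1.605 ft/s
v_mean = 0.81 × 1.605 = 1.300 ft/s
Q = A × v_mean = 35.9 × 1.300 = 46.66 ft³/s

46.7 ft³/s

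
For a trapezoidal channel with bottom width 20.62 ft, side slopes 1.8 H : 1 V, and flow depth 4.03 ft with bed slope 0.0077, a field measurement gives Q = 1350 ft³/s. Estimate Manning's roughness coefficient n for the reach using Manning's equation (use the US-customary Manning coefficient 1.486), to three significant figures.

0.0227

A = (b + z·y)·y = (20.62 + 1.8×4.03)×4.03 = 112.3 ft²
P = b + 2y√(1+z²) = 20.62 + 2×4.03×√(1+1.8²) = 37.22 ft
R = A/P = 112.3/37.22 = 3.018 ft
n = (1.486/Q)·A·R^(2/3)·S^(1/2) = (1.486/1350) × 112.3 × 2.089 × 0.08775 = 0.02266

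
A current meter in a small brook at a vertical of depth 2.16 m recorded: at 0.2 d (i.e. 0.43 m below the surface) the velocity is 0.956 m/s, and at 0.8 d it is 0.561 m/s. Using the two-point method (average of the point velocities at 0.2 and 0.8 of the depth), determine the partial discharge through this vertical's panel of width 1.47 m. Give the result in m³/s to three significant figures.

2.41 m³/s

v̄ = (0.956 + 0.561) / 2 = 0.7585 m/s
q = v̄ × d × w = 0.7585 × 2.16 × 1.47 = 2.408 m³/s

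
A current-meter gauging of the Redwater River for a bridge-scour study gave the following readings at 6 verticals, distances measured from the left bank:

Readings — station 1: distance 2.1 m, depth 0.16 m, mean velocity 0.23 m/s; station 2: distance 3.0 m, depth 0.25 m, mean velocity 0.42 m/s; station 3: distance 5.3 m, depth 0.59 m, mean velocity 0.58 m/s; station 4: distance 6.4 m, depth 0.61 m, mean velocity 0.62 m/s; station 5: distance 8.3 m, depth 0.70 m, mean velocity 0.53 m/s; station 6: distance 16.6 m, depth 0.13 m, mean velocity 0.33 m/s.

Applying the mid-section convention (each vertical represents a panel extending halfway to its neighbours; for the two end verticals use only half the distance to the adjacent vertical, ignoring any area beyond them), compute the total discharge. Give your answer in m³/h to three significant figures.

w_1 = (3.0 − 2.1)/2 = 0.45 m; q_1 = 0.23 × 0.16 × 0.45 = 0.01656 m³/s
w_2 = (5.3 − 2.1)/2 = 1.6 m; q_2 = 0.42 × 0.25 × 1.6 = 0.1680 m³/s
w_3 = (6.4 − 3.0)/2 = 1.7 m; q_3 = 0.58 × 0.59 × 1.7 = 0.5817 m³/s
w_4 = (8.3 − 5.3)/2 = 1.5 m; q_4 = 0.62 × 0.61 × 1.5 = 0.5673 m³/s
w_5 = (16.6 − 6.4)/2 = 5.1 m; q_5 = 0.53 × 0.70 × 5.1 = 1.892 m³/s
w_6 = (16.6 − 8.3)/2 = 4.15 m; q_6 = 0.33 × 0.13 × 4.15 = 0.1780 m³/s
Q = Σ qᵢ = 3.404 m³/s
= 3.404 × 3600 = 12250 m³/h

12300 m³/h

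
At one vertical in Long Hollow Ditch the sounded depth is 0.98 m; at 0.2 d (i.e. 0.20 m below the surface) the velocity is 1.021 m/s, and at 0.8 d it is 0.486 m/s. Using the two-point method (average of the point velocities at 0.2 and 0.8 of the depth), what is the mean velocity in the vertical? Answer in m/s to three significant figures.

v̄ = (1.021 + 0.486) / 2 = 0.7535 m/s

0.754 m/s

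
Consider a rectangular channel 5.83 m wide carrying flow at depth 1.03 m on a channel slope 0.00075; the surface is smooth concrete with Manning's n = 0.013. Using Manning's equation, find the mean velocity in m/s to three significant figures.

1.76 m/s

A = b·y = 5.83 × 1.03 = 6.005 m²
P = b + 2y = 5.83 + 2×1.03 = 7.890 m
R = A/P = 6.005/7.890 = 0.7611 m
Q = (1/n)·A·R^(2/3)·S^(1/2) = (1/0.013) × 6.005 × 0.7611^(2/3) × 0.00075^(1/2) = 10.54 m³/s
V = Q/A = 10.54/6.005 = 1.756 m/s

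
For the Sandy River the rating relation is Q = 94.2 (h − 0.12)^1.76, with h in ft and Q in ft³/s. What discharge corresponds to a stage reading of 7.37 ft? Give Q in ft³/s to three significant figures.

3080 ft³/s

Q = 94.2 × (7.37 − 0.12)^1.76 = 94.2 × 7.25^1.76 = 3078 ft³/s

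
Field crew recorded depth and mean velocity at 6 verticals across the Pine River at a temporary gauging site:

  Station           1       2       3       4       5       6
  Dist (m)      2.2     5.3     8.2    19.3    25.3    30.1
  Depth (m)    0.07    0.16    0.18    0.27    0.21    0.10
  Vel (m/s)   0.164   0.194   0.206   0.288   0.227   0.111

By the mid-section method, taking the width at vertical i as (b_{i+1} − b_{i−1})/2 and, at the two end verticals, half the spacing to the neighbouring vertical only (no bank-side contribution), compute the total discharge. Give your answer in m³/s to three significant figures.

1.32 m³/s

w_1 = (5.3 − 2.2)/2 = 1.55 m; q_1 = 0.164 × 0.07 × 1.55 = 0.01779 m³/s
w_2 = (8.2 − 2.2)/2 = 3 m; q_2 = 0.194 × 0.16 × 3 = 0.09312 m³/s
w_3 = (19.3 − 5.3)/2 = 7 m; q_3 = 0.206 × 0.18 × 7 = 0.2596 m³/s
w_4 = (25.3 − 8.2)/2 = 8.55 m; q_4 = 0.288 × 0.27 × 8.55 = 0.6648 m³/s
w_5 = (30.1 − 19.3)/2 = 5.4 m; q_5 = 0.227 × 0.21 × 5.4 = 0.2574 m³/s
w_6 = (30.1 − 25.3)/2 = 2.4 m; q_6 = 0.111 × 0.10 × 2.4 = 0.02664 m³/s
Q = Σ qᵢ = 1.319 m³/s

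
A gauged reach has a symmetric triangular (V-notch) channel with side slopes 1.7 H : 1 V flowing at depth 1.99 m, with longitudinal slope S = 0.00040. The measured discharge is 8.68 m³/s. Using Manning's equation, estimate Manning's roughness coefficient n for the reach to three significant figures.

A = z·y² = 1.7×1.99² = 6.732 m²
P = 2y√(1+z²) = 2×1.99×√(1+1.7²) = 7.850 m
R = A/P = 6.732/7.850 = 0.8576 m
n = (1/Q)·A·R^(2/3)·S^(1/2) = (1/8.68) × 6.732 × 0.9027 × 0.02000 = 0.01400

0.0140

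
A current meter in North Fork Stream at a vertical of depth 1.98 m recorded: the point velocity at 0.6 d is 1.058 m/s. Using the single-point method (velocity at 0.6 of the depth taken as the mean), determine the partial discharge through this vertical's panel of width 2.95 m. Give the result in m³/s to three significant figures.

v̄ = v₀.₆ = 1.058 m/s
q = v̄ × d × w = 1.058 × 1.98 × 2.95 = 6.180 m³/s

6.18 m³/s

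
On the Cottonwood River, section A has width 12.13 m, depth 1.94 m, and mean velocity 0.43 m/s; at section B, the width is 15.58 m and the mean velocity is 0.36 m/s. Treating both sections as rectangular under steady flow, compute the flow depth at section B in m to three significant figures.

1.80 m

Q = A₁V₁ = (12.13×1.94) × 0.43 = 10.12 m³/s
d₂ = Q/(b₂ V₂) = 10.12/(15.58×0.36) = 1.804 m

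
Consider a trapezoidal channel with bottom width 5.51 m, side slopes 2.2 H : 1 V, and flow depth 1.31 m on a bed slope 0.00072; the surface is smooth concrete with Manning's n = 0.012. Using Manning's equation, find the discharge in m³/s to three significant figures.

23.4 m³/s

A = (b + z·y)·y = (5.51 + 2.2×1.31)×1.31 = 10.99 m²
P = b + 2y√(1+z²) = 5.51 + 2×1.31×√(1+2.2²) = 11.84 m
R = A/P = 10.99/11.84 = 0.9284 m
Q = (1/n)·A·R^(2/3)·S^(1/2) = (1/0.012) × 10.99 × 0.9284^(2/3) × 0.00072^(1/2) = 23.39 m³/s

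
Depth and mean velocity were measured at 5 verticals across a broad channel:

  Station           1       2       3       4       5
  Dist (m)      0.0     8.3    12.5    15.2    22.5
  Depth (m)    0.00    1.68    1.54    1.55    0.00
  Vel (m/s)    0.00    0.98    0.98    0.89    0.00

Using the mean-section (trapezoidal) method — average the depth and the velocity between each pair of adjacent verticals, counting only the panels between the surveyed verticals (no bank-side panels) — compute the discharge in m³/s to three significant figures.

Panel 1-2: Δb = 8.3 m, d̄ = (0.00+1.68)/2 = 0.84, v̄ = (0.00+0.98)/2 = 0.49 → q = 8.3×0.84×0.49 = 3.416 m³/s
Panel 2-3: Δb = 4.2 m, d̄ = (1.68+1.54)/2 = 1.61, v̄ = (0.98+0.98)/2 = 0.98 → q = 4.2×1.61×0.98 = 6.627 m³/s
Panel 3-4: Δb = 2.7 m, d̄ = (1.54+1.55)/2 = 1.545, v̄ = (0.98+0.89)/2 = 0.935 → q = 2.7×1.545×0.935 = 3.900 m³/s
Panel 4-5: Δb = 7.3 m, d̄ = (1.55+0.00)/2 = 0.775, v̄ = (0.89+0.00)/2 = 0.445 → q = 7.3×0.775×0.445 = 2.518 m³/s
Q = Σ q = 16.46 m³/s

16.5 m³/s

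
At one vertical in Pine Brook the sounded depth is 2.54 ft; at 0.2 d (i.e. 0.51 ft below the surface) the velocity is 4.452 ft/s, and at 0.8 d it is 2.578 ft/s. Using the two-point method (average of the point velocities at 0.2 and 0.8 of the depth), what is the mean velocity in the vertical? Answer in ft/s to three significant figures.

3.52 ft/s

v̄ = (4.452 + 2.578) / 2 = 3.515 ft/s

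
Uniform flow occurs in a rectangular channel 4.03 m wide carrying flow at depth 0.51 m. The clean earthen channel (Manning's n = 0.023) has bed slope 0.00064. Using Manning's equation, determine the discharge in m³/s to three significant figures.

1.24 m³/s

A = b·y = 4.03 × 0.51 = 2.055 m²
P = b + 2y = 4.03 + 2×0.51 = 5.050 m
R = A/P = 2.055/5.050 = 0.4070 m
Q = (1/n)·A·R^(2/3)·S^(1/2) = (1/0.023) × 2.055 × 0.4070^(2/3) × 0.00064^(1/2) = 1.242 m³/s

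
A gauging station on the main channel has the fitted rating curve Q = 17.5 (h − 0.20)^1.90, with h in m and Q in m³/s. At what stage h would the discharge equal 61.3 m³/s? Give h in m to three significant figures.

h − h₀ = (Q/C)^(1/b) = (61.3/17.5)^(1/1.90) = 1.934 m
h = 0.20 + 1.934 = 2.134 m

2.13 m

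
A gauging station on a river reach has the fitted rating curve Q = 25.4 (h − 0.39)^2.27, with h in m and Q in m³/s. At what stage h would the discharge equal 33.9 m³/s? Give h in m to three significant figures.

1.53 m

h − h₀ = (Q/C)^(1/b) = (33.9/25.4)^(1/2.27) = 1.136 m
h = 0.39 + 1.136 = 1.526 m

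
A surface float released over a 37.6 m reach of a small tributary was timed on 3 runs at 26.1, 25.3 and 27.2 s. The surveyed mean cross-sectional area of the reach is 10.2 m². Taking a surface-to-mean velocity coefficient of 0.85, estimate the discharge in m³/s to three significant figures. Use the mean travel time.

12.4 m³/s

t̄ = (26.1 + 25.3 + 27.2) / 3 = 26.2 s
v_surface = L / t̄ = 37.6 / 26.2 = 1.435 m/s
v_mean = 0.85 × 1.435 = 1.220 m/s
Q = A × v_mean = 10.2 × 1.220 = 12.44 m³/s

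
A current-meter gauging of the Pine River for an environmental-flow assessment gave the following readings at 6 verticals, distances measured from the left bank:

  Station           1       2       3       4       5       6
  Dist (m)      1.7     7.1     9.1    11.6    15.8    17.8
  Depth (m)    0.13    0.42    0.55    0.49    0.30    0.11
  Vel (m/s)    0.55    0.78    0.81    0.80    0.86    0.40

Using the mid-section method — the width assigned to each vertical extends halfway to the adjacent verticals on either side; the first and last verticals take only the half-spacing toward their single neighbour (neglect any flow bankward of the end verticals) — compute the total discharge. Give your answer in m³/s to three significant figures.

4.56 m³/s

w_1 = (7.1 − 1.7)/2 = 2.7 m; q_1 = 0.55 × 0.13 × 2.7 = 0.1931 m³/s
w_2 = (9.1 − 1.7)/2 = 3.7 m; q_2 = 0.78 × 0.42 × 3.7 = 1.212 m³/s
w_3 = (11.6 − 7.1)/2 = 2.25 m; q_3 = 0.81 × 0.55 × 2.25 = 1.002 m³/s
w_4 = (15.8 − 9.1)/2 = 3.35 m; q_4 = 0.80 × 0.49 × 3.35 = 1.313 m³/s
w_5 = (17.8 − 11.6)/2 = 3.1 m; q_5 = 0.86 × 0.30 × 3.1 = 0.7998 m³/s
w_6 = (17.8 − 15.8)/2 = 1 m; q_6 = 0.40 × 0.11 × 1 = 0.04400 m³/s
Q = Σ qᵢ = 4.565 m³/s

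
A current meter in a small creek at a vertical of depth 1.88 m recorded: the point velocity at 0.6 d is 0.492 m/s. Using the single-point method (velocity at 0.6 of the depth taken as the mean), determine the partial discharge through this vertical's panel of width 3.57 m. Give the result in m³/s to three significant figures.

v̄ = v₀.₆ = 0.492 m/s
q = v̄ × d × w = 0.4920 × 1.88 × 3.57 = 3.302 m³/s

3.30 m³/s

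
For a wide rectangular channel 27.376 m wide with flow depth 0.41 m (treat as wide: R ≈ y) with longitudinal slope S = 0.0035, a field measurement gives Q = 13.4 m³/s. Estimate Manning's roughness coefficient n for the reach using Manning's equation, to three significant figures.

0.0273

A = b·y = 27.376 × 0.41 = 11.22 m²
Wide channel: R ≈ y = 0.41 m
n = (1/Q)·A·R^(2/3)·S^(1/2) = (1/13.4) × 11.22 × 0.5519 × 0.05916 = 0.02735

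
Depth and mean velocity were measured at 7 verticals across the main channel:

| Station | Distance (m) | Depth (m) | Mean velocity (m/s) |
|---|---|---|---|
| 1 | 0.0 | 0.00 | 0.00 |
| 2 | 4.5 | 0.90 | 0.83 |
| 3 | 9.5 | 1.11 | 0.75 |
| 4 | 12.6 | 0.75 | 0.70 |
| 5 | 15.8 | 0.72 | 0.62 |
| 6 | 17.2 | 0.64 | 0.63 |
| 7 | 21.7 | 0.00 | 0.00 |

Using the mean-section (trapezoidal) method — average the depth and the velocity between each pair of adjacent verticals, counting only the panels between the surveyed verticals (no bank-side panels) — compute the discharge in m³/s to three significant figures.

Panel 1-2: Δb = 4.5 m, d̄ = (0.00+0.90)/2 = 0.45, v̄ = (0.00+0.83)/2 = 0.415 → q = 4.5×0.45×0.415 = 0.8404 m³/s
Panel 2-3: Δb = 5 m, d̄ = (0.90+1.11)/2 = 1.005, v̄ = (0.83+0.75)/2 = 0.79 → q = 5×1.005×0.79 = 3.970 m³/s
Panel 3-4: Δb = 3.1 m, d̄ = (1.11+0.75)/2 = 0.93, v̄ = (0.75+0.70)/2 = 0.725 → q = 3.1×0.93×0.725 = 2.090 m³/s
Panel 4-5: Δb = 3.2 m, d̄ = (0.75+0.72)/2 = 0.735, v̄ = (0.70+0.62)/2 = 0.66 → q = 3.2×0.735×0.66 = 1.552 m³/s
Panel 5-6: Δb = 1.4 m, d̄ = (0.72+0.64)/2 = 0.68, v̄ = (0.62+0.63)/2 = 0.625 → q = 1.4×0.68×0.625 = 0.5950 m³/s
Panel 6-7: Δb = 4.5 m, d̄ = (0.64+0.00)/2 = 0.32, v̄ = (0.63+0.00)/2 = 0.315 → q = 4.5×0.32×0.315 = 0.4536 m³/s
Q = Σ q = 9.501 m³/s

9.50 m³/s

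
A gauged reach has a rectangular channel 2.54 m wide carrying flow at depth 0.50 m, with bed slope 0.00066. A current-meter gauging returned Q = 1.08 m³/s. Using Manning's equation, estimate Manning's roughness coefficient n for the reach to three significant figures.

0.0153

A = b·y = 2.54 × 0.50 = 1.270 m²
P = b + 2y = 2.54 + 2×0.50 = 3.540 m
R = A/P = 1.270/3.540 = 0.3588 m
n = (1/Q)·A·R^(2/3)·S^(1/2) = (1/1.08) × 1.270 × 0.5049 × 0.02569 = 0.01525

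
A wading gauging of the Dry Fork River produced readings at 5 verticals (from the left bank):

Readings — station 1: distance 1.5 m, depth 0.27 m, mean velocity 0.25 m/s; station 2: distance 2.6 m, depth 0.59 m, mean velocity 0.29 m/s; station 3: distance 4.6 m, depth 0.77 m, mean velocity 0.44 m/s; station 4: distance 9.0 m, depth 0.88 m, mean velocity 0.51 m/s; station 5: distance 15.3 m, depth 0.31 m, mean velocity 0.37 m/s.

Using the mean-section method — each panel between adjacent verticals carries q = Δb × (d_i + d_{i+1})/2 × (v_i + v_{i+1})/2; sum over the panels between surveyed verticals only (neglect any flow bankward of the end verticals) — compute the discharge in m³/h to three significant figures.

Panel 1-2: Δb = 1.1 m, d̄ = (0.27+0.59)/2 = 0.43, v̄ = (0.25+0.29)/2 = 0.27 → q = 1.1×0.43×0.27 = 0.1277 m³/s
Panel 2-3: Δb = 2 m, d̄ = (0.59+0.77)/2 = 0.68, v̄ = (0.29+0.44)/2 = 0.365 → q = 2×0.68×0.365 = 0.4964 m³/s
Panel 3-4: Δb = 4.4 m, d̄ = (0.77+0.88)/2 = 0.825, v̄ = (0.44+0.51)/2 = 0.475 → q = 4.4×0.825×0.475 = 1.724 m³/s
Panel 4-5: Δb = 6.3 m, d̄ = (0.88+0.31)/2 = 0.595, v̄ = (0.51+0.37)/2 = 0.44 → q = 6.3×0.595×0.44 = 1.649 m³/s
Q = Σ q = 3.998 m³/s
= 3.998 × 3600 = 14390 m³/h

14400 m³/h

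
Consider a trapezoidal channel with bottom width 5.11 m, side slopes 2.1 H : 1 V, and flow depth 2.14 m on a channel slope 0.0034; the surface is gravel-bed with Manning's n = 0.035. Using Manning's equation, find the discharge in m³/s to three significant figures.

A = (b + z·y)·y = (5.11 + 2.1×2.14)×2.14 = 20.55 m²
P = b + 2y√(1+z²) = 5.11 + 2×2.14×√(1+2.1²) = 15.07 m
R = A/P = 20.55/15.07 = 1.364 m
Q = (1/n)·A·R^(2/3)·S^(1/2) = (1/0.035) × 20.55 × 1.364^(2/3) × 0.0034^(1/2) = 42.12 m³/s

42.1 m³/s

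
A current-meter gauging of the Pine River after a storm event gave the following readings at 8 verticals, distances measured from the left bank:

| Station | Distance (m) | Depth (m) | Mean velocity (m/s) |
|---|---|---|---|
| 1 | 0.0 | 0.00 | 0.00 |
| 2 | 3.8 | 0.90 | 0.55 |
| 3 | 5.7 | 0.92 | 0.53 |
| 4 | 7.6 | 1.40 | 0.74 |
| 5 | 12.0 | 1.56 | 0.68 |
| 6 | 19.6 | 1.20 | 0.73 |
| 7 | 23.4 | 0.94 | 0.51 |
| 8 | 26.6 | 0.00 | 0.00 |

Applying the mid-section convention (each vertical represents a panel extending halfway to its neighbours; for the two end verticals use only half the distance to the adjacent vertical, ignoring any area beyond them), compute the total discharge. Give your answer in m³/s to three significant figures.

w_2 = (5.7 − 0.0)/2 = 2.85 m; q_2 = 0.55 × 0.90 × 2.85 = 1.411 m³/s
w_3 = (7.6 − 3.8)/2 = 1.9 m; q_3 = 0.53 × 0.92 × 1.9 = 0.9264 m³/s
w_4 = (12.0 − 5.7)/2 = 3.15 m; q_4 = 0.74 × 1.40 × 3.15 = 3.263 m³/s
w_5 = (19.6 − 7.6)/2 = 6 m; q_5 = 0.68 × 1.56 × 6 = 6.365 m³/s
w_6 = (23.4 − 12.0)/2 = 5.7 m; q_6 = 0.73 × 1.20 × 5.7 = 4.993 m³/s
w_7 = (26.6 − 19.6)/2 = 3.5 m; q_7 = 0.51 × 0.94 × 3.5 = 1.678 m³/s
Stations 1, 8 contribute zero (depth or velocity is 0).
Q = Σ qᵢ = 18.64 m³/s

18.6 m³/s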